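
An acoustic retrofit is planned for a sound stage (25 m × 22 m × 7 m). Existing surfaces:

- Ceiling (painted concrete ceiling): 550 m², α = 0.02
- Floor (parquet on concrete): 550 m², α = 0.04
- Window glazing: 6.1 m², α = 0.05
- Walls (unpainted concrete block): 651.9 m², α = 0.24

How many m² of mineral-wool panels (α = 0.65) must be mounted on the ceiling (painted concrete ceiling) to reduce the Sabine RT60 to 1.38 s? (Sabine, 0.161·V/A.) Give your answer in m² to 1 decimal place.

411.8

Total absorption A₁ = 550×0.02 + 550×0.04 + 6.1×0.05 + 651.9×0.24
  = 11.000 + 22.000 + 0.305 + 156.456 = 189.761 m² sabins.
Required A₂ = 0.161·3850/1.38 = 449.167 sabins.
ΔA needed = 449.167 − 189.761 = 259.406 sabins.
Net gain per m²: Δα = 0.65 − 0.02 = 0.63.
Panel area = 259.406 / 0.63 = 411.8 m².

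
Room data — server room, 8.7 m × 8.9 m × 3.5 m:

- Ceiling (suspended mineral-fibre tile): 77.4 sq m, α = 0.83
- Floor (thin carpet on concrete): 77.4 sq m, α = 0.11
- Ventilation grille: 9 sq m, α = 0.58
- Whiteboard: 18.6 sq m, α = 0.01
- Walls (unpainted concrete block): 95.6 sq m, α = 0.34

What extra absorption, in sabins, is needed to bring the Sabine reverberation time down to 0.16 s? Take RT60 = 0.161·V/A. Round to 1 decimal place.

162.0 sabins

Total absorption A₁ = 77.4*0.83 + 77.4*0.11 + 9*0.58 + 18.6*0.01 + 95.6*0.34
  = 64.242 + 8.514 + 5.220 + 0.186 + 32.504 = 110.666 sq m sabins.
V = 271.005 m³. Required absorption A₂ = 0.161 × 271.005 / 0.16 = 272.699 sabins.
Additional absorption ΔA = 272.699 − 110.666 = 162.0 sabins.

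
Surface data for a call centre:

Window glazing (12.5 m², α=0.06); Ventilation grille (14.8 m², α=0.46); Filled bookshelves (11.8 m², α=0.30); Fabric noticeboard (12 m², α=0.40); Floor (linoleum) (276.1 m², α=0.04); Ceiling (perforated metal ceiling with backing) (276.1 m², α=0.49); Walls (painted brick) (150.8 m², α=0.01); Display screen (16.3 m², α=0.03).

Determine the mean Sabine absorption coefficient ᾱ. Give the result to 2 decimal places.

0.21

Total surface area S = 770.4 m².
A = 12.5·0.06 + 14.8·0.46 + 11.8·0.30 + 12·0.40 + 276.1·0.04 + 276.1·0.49 + 150.8·0.01 + 16.3·0.03 = 164.228 sabins.
ᾱ = 164.228 / 770.4 = 0.21.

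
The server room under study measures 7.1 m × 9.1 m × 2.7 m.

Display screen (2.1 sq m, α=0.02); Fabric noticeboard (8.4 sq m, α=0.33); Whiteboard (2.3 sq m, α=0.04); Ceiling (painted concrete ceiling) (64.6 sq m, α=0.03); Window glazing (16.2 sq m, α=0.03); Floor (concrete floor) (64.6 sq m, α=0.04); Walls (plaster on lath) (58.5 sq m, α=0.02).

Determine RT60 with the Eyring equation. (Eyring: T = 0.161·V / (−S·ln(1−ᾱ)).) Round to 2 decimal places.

3.03 s

Total surface area S = 2.1 + 8.4 + 2.3 + 64.6 + 16.2 + 64.6 + 58.5 = 216.7 sq m.
Σ(Sᵢαᵢ) = 2.1·0.02 + 8.4·0.33 + 2.3·0.04 + 64.6·0.03 + 16.2·0.03 + 64.6·0.04 + 58.5·0.02 = 9.084.
Mean coefficient ᾱ = A/S = 0.0419.
Eyring denominator: −S ln(1−ᾱ) = 9.275.
V = 7.1 × 9.1 × 2.7 = 174.447 m³.
RT60 = 0.161 × 174.447 / 9.275 = 3.03 s.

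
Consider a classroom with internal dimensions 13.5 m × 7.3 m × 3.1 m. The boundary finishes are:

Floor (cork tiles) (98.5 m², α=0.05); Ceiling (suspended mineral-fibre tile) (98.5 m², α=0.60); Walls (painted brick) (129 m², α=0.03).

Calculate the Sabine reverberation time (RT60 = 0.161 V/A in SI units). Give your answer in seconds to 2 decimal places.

Total absorption A = 98.5×0.05 + 98.5×0.60 + 129×0.03
  = 4.925 + 59.100 + 3.870 = 67.895 m² sabins.
Room volume: 305.505 m³.
RT60 = 0.161 · V / A = 0.161 × 305.505 / 67.895 = 0.72 s.

0.72 s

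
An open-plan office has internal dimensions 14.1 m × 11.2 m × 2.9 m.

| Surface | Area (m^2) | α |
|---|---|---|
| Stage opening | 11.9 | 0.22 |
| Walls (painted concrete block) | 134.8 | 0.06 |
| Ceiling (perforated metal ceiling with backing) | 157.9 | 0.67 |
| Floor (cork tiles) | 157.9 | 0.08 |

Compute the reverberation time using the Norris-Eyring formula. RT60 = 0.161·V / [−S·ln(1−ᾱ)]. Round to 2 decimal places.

0.49 s

Total surface area S = 11.9 + 134.8 + 157.9 + 157.9 = 462.5 m^2.
Absorption A = 11.9·0.22 + 134.8·0.06 + 157.9·0.67 + 157.9·0.08 = 129.131 sabins.
ᾱ = 129.131 / 462.5 = 0.2792.
−S·ln(1−ᾱ) = −462.5 × ln(1 − 0.2792) = 151.420.
V = 14.1 × 11.2 × 2.9 = 457.968 m³.
RT60 = 0.161 × 457.968 / 151.420 = 0.49 s.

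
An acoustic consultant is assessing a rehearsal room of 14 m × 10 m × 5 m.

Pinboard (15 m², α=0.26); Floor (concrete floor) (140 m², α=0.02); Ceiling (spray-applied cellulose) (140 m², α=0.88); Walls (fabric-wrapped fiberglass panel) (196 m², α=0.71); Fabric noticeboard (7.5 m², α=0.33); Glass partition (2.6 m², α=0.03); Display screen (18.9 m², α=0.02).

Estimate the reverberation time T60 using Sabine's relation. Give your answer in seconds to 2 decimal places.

0.41 seconds

Summing Sᵢαᵢ: 3.900 + 2.800 + 123.200 + 139.160 + 2.475 + 0.078 + 0.378 → A = 271.991 sabins.
V = 14·10·5 = 700 m³.
RT60 = 0.161 · V / A = 0.161 × 700 / 271.991 = 0.41 s.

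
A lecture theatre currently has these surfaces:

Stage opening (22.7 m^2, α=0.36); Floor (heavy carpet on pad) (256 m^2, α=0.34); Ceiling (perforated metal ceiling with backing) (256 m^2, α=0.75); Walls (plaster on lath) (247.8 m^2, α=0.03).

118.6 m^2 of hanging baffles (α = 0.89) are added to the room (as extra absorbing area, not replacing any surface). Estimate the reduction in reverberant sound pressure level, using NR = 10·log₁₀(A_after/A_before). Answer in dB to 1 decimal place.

1.3 dB

A_before = Σ Sᵢαᵢ = 22.7*0.36 + 256*0.34 + 256*0.75 + 247.8*0.03 = 294.646 sabins.
Added absorption = 118.6 × 0.89 = 105.554 sabins.
New total A_after = 400.200 sabins.
NR = 10·log₁₀(400.200/294.646) = 1.3 dB.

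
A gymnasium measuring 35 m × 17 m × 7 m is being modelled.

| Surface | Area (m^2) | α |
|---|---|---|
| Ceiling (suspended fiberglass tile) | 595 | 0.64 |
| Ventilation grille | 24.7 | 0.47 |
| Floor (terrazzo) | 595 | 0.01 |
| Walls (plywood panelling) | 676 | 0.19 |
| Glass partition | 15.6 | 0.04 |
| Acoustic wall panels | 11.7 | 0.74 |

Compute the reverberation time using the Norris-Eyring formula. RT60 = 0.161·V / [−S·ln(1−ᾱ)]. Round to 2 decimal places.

1.07 s

Total surface area S = 595 + 24.7 + 595 + 676 + 15.6 + 11.7 = 1918.0 m^2.
Absorption A = 595×0.64 + 24.7×0.47 + 595×0.01 + 676×0.19 + 15.6×0.04 + 11.7×0.74 = 536.081 sabins.
Mean coefficient ᾱ = A/S = 0.2795.
−S·ln(1−ᾱ) = −1918.0 × ln(1 − 0.2795) = 628.739.
V = 35 × 17 × 7 = 4165 m³.
RT60 = 0.161 × 4165 / 628.739 = 1.07 s.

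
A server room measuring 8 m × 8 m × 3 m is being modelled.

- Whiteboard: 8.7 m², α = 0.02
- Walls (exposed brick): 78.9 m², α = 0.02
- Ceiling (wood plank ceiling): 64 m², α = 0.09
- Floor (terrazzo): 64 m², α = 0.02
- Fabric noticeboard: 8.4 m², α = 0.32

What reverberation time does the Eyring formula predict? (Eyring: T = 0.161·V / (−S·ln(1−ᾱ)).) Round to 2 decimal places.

Total surface area S = 8.7 + 78.9 + 64 + 64 + 8.4 = 224.0 m².
Absorption A = 8.7·0.02 + 78.9·0.02 + 64·0.09 + 64·0.02 + 8.4·0.32 = 11.480 sabins.
Mean coefficient ᾱ = A/S = 0.0513.
−S·ln(1−ᾱ) = −224.0 × ln(1 − 0.0513) = 11.796.
V = 8 × 8 × 3 = 192 m³.
RT60 = 0.161 × 192 / 11.796 = 2.62 s.

2.62 s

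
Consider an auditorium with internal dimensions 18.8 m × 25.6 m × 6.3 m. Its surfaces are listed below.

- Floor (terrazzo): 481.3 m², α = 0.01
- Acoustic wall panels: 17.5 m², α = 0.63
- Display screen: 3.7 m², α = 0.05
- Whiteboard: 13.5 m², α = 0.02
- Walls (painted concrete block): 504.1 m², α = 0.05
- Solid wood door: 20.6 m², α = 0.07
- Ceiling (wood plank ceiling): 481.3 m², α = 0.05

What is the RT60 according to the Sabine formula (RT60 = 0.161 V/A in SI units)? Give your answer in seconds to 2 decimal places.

Equivalent absorption area: A = 481.3×0.01 + 17.5×0.63 + 3.7×0.05 + 13.5×0.02 + 504.1×0.05 + 20.6×0.07 + 481.3×0.05 = 67.005 m².
Room volume: 3032.064 m³.
RT60 = 0.161 · V / A = 0.161 × 3032.064 / 67.005 = 7.29 s.

7.29 s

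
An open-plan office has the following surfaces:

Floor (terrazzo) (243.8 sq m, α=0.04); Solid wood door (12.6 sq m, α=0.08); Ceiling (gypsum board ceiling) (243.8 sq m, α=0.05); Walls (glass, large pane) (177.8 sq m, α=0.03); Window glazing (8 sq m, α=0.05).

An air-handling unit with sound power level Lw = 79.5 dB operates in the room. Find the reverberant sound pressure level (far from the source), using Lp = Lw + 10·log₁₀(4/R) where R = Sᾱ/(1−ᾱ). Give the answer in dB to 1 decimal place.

Σ(Sᵢαᵢ) = 243.8×0.04 + 12.6×0.08 + 243.8×0.05 + 177.8×0.03 + 8×0.05 = 28.684; total area S = 686.0 sq m.
ᾱ = 0.0418, so room constant R = A/(1−ᾱ) = 29.935 sq m.
Lp = Lw + 10 log₁₀(4/R) = 79.5 -8.74 = 70.8 dB.

70.8 dB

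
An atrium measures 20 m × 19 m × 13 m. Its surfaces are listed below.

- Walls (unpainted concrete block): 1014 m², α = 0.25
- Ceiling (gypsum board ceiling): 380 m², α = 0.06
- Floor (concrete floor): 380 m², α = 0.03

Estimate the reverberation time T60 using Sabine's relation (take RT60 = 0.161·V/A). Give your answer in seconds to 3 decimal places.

A = Σ Sᵢαᵢ = 1014·0.25 + 380·0.06 + 380·0.03 = 287.700 sabins.
Room volume: 4940 m³.
RT60 = 0.161 · V / A = 0.161 × 4940 / 287.700 = 2.764 s.

2.764 sec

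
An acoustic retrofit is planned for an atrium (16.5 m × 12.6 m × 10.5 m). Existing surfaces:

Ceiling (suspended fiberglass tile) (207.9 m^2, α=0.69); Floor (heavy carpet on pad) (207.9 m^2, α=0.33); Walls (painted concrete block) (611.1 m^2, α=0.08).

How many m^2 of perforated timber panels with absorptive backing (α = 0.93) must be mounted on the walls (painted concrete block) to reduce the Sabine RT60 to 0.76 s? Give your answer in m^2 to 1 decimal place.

Summing Sᵢαᵢ: 143.451 + 68.607 + 48.888 → A₁ = 260.946 sabins.
V = 2182.95 m³. Target absorption A₂ = 0.161 × 2182.95 / 0.76 = 462.441 sabins.
ΔA needed = 462.441 − 260.946 = 201.495 sabins.
Each m^2 of panel replacing the walls (painted concrete block) adds (0.93 − 0.08) = 0.85 sabins.
Area = ΔA/Δα = 201.495/0.85 = 237.1 m^2.

237.1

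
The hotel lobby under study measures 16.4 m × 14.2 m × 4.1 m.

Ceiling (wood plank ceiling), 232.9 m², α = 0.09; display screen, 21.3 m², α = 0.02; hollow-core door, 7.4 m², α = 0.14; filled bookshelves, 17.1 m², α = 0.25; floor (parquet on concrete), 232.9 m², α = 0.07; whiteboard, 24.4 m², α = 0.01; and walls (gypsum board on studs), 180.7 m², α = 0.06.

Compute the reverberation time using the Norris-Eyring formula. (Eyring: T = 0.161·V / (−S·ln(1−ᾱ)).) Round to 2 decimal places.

S = Σ Sᵢ = 716.7 m².
Absorption A = 232.9·0.09 + 21.3·0.02 + 7.4·0.14 + 17.1·0.25 + 232.9·0.07 + 24.4·0.01 + 180.7·0.06 = 54.087 sabins.
Mean coefficient ᾱ = A/S = 0.0755.
Eyring denominator: −S ln(1−ᾱ) = 56.263.
V = 16.4 × 14.2 × 4.1 = 954.808 m³.
RT60 = 0.161 × 954.808 / 56.263 = 2.73 s.

2.73 s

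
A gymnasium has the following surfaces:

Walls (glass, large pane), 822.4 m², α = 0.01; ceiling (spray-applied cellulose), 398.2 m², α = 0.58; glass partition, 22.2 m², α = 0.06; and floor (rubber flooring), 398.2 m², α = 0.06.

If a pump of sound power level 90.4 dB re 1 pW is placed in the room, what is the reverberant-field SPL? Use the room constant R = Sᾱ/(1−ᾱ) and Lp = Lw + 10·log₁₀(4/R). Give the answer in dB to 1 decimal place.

Σ(Sᵢαᵢ) = 822.4·0.01 + 398.2·0.58 + 22.2·0.06 + 398.2·0.06 = 264.404; total area S = 1641.0 m².
ᾱ = 264.404/1641.0 = 0.1611; R = Sᾱ/(1−ᾱ) = 264.404/(1−0.1611) = 315.179 m².
Lp = 90.4 + 10·log₁₀(4/315.179) = 90.4 + (-18.96) = 71.4 dB.

71.4 dB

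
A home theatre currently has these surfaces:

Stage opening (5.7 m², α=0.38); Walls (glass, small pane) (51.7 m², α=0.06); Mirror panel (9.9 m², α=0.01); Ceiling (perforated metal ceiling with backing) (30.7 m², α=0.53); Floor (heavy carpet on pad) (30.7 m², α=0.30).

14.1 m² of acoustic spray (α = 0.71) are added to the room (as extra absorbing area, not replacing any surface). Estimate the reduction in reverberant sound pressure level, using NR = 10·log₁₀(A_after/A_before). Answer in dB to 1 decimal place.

A_before = Σ Sᵢαᵢ = 5.7*0.38 + 51.7*0.06 + 9.9*0.01 + 30.7*0.53 + 30.7*0.30 = 30.848 sabins.
Treatment contributes 14.1·0.71 = 10.011 sabins.
A_after = 30.848 + 10.011 = 40.859 sabins.
NR = 10·log₁₀(40.859/30.848) = 1.2 dB.

1.2 dB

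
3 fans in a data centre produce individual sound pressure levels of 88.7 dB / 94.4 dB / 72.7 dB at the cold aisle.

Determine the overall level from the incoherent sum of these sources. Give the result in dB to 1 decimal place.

95.5 dB

Converting to relative power and adding: 10^(88.7/10) + 10^(94.4/10) + 10^(72.7/10) = 3.514e+09.
Back to dB: 10·log₁₀ Σ = 95.5 dB.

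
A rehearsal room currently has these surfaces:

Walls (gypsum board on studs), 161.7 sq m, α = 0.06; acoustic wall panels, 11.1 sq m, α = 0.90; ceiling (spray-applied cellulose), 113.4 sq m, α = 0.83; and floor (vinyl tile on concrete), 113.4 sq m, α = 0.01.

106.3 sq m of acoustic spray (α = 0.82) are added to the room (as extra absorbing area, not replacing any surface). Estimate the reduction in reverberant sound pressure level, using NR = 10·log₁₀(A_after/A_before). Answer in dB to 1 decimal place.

Equivalent absorption area: A_before = 161.7×0.06 + 11.1×0.90 + 113.4×0.83 + 113.4×0.01 = 114.948 sq m.
Added absorption = 106.3 × 0.82 = 87.166 sabins.
A_after = 114.948 + 87.166 = 202.114 sabins.
NR = 10·log₁₀(202.114/114.948) = 2.5 dB.

2.5 dB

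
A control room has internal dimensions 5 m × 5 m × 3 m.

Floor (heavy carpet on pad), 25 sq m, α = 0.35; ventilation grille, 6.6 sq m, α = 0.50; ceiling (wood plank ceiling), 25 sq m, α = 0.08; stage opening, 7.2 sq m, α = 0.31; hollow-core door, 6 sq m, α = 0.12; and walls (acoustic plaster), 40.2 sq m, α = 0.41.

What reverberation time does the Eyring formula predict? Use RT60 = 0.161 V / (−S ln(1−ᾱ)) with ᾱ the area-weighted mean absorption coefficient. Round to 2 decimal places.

S = Σ Sᵢ = 110.0 sq m.
Σ(Sᵢαᵢ) = 25·0.35 + 6.6·0.50 + 25·0.08 + 7.2·0.31 + 6·0.12 + 40.2·0.41 = 33.484.
Mean coefficient ᾱ = A/S = 0.3044.
Eyring denominator: −S ln(1−ᾱ) = 39.928.
V = 5 × 5 × 3 = 75 m³.
T = 0.161·V/[−S·ln(1−ᾱ)] = 0.161·75/39.928 = 0.30 s.

0.30 seconds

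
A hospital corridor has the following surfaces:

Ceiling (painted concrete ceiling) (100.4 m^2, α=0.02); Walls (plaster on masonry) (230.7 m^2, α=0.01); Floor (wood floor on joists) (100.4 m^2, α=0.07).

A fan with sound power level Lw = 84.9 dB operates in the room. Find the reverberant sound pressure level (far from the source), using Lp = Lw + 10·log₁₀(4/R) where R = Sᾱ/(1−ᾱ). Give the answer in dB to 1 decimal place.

80.3 dB

Σ(Sᵢαᵢ) = 100.4·0.02 + 230.7·0.01 + 100.4·0.07 = 11.343; total area S = 431.5 m^2.
ᾱ = 0.0263, so room constant R = A/(1−ᾱ) = 11.649 m^2.
Lp = Lw + 10 log₁₀(4/R) = 84.9 -4.64 = 80.3 dB.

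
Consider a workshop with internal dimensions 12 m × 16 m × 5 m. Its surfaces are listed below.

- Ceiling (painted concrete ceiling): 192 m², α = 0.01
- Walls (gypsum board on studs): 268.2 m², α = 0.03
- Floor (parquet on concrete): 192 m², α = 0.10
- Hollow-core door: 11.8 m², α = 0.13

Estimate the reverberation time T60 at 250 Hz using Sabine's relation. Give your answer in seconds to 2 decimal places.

5.03 sec

A = Σ Sᵢαᵢ = 192*0.01 + 268.2*0.03 + 192*0.10 + 11.8*0.13 = 30.700 sabins.
V = 12·16·5 = 960 m³.
Sabine: RT60 = 0.161 × 960 / 30.700 = 5.03 s.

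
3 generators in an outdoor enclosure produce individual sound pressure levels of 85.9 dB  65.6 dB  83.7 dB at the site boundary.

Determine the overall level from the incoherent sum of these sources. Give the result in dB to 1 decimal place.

88.0 dB

Sum in the linear (power) domain: Σ 10^(Lᵢ/10) = 10^(85.9/10) + 10^(65.6/10) + 10^(83.7/10) = 6.271e+08.
Combined level = 10 log₁₀(6.271e+08) = 88.0 dB.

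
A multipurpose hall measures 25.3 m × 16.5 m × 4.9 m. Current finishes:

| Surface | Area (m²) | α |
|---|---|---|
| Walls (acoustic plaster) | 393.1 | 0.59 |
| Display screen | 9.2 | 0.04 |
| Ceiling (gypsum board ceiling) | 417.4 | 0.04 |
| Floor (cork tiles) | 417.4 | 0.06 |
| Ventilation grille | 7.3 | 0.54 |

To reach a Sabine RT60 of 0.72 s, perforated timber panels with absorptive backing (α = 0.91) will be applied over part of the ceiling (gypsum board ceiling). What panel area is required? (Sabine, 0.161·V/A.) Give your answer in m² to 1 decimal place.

Summing Sᵢαᵢ: 231.929 + 0.368 + 16.696 + 25.044 + 3.942 → A₁ = 277.979 sabins.
V = 2045.505 m³. Target absorption A₂ = 0.161 × 2045.505 / 0.72 = 457.398 sabins.
Absorption to add: 457.398 − 277.979 = 179.419 sabins.
Net gain per m²: Δα = 0.91 − 0.04 = 0.87.
Panel area = 179.419 / 0.87 = 206.2 m².

206.2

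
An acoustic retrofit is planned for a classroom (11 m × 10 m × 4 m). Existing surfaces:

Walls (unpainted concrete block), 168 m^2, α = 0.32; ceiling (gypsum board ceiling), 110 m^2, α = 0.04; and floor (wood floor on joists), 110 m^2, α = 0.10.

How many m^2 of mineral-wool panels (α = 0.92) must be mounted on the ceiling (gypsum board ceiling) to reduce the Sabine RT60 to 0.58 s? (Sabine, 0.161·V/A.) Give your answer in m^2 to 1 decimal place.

Total absorption A₁ = 168*0.32 + 110*0.04 + 110*0.10
  = 53.760 + 4.400 + 11.000 = 69.160 m^2 sabins.
V = 440 m³. Target absorption A₂ = 0.161 × 440 / 0.58 = 122.138 sabins.
Absorption to add: 122.138 − 69.160 = 52.978 sabins.
Each m^2 of panel replacing the ceiling (gypsum board ceiling) adds (0.92 − 0.04) = 0.88 sabins.
Area = ΔA/Δα = 52.978/0.88 = 60.2 m^2.

60.2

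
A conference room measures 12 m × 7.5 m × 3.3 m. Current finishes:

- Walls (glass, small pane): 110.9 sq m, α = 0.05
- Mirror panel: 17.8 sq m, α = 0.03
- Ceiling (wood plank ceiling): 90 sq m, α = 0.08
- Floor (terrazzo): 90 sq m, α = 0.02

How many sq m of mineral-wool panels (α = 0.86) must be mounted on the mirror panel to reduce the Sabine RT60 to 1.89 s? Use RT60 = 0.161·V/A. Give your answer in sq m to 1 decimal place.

Equivalent absorption area: A₁ = 110.9*0.05 + 17.8*0.03 + 90*0.08 + 90*0.02 = 15.079 sq m.
V = 297 m³. Target absorption A₂ = 0.161 × 297 / 1.89 = 25.300 sabins.
ΔA needed = 25.300 − 15.079 = 10.221 sabins.
Net gain per sq m: Δα = 0.86 − 0.03 = 0.83.
Panel area = 10.221 / 0.83 = 12.3 sq m.

12.3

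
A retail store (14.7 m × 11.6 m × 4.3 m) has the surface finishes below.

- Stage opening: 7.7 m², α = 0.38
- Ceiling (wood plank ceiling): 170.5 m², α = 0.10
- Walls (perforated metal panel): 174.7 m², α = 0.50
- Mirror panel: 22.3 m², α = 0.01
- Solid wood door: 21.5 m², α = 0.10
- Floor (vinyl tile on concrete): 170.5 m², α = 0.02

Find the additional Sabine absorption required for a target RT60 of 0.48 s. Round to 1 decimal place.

132.8 sabins

A₁ = Σ Sᵢαᵢ = 7.7*0.38 + 170.5*0.10 + 174.7*0.50 + 22.3*0.01 + 21.5*0.10 + 170.5*0.02 = 113.109 sabins.
V = 733.236 m³. Required absorption A₂ = 0.161 × 733.236 / 0.48 = 245.940 sabins.
Shortfall: 245.940 − 113.109 = 132.8 sabins.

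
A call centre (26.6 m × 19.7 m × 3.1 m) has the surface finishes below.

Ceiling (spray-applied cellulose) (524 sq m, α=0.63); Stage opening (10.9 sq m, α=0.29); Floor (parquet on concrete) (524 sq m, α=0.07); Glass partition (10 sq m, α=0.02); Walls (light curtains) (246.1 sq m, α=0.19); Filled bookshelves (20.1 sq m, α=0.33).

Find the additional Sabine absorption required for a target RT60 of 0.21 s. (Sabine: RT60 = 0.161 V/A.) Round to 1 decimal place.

A₁ = Σ Sᵢαᵢ = 524·0.63 + 10.9·0.29 + 524·0.07 + 10·0.02 + 246.1·0.19 + 20.1·0.33 = 423.553 sabins.
Target A₂ = 0.161·1624.462/0.21 = 1245.421 sabins (V = 1624.462 m³).
Shortfall: 1245.421 − 423.553 = 821.9 sabins.

821.9 sabins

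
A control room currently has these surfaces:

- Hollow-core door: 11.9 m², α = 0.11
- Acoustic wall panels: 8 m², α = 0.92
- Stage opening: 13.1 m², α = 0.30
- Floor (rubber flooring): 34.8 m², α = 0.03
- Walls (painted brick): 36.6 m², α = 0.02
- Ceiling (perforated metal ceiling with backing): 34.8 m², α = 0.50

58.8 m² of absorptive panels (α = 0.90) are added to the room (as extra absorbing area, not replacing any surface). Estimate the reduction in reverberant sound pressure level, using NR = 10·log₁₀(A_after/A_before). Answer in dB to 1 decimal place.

4.3 dB

Equivalent absorption area: A_before = 11.9*0.11 + 8*0.92 + 13.1*0.30 + 34.8*0.03 + 36.6*0.02 + 34.8*0.50 = 31.775 m².
Treatment contributes 58.8·0.90 = 52.920 sabins.
New total A_after = 84.695 sabins.
Reduction = 10 log₁₀(A_after/A_before) = 10 log₁₀(2.6655) = 4.3 dB.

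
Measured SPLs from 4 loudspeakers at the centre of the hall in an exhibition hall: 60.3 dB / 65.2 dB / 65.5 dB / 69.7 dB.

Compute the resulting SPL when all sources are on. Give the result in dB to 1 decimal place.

72.4 dB

Converting to relative power and adding: 10^(60.3/10) + 10^(65.2/10) + 10^(65.5/10) + 10^(69.7/10) = 1.726e+07.
Combined level = 10 log₁₀(1.726e+07) = 72.4 dB.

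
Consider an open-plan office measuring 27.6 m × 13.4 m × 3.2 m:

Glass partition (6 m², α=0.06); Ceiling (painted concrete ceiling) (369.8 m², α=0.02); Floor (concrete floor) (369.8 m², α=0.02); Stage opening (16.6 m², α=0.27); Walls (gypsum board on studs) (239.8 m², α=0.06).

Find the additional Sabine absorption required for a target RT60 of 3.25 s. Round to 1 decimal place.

Summing Sᵢαᵢ: 0.360 + 7.396 + 7.396 + 4.482 + 14.388 → A₁ = 34.022 sabins.
V = 1183.488 m³. Required absorption A₂ = 0.161 × 1183.488 / 3.25 = 58.628 sabins.
ΔA = A₂ − A₁ = 58.628 − 34.022 = 24.6 sabins.

24.6 sabins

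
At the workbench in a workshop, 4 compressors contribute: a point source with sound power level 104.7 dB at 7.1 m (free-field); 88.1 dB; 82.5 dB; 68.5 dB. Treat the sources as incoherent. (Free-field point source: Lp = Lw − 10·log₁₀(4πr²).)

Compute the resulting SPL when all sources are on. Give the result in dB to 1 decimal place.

89.4 dB

Source at 7.1 m: Lp = 104.7 − 10·log₁₀(4π·7.1²) = 104.7 − 10·log₁₀(633.471) = 76.7 dB.
Converting to relative power and adding: 10^(76.7/10) + 10^(88.1/10) + 10^(82.5/10) + 10^(68.5/10) = 8.773e+08.
Back to dB: 10·log₁₀ Σ = 89.4 dB.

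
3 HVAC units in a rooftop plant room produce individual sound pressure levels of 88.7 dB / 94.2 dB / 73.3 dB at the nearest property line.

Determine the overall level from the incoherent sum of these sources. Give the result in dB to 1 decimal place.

95.3 dB

Converting to relative power and adding: 10^(88.7/10) + 10^(94.2/10) + 10^(73.3/10) = 3.393e+09.
Back to dB: 10·log₁₀ Σ = 95.3 dB.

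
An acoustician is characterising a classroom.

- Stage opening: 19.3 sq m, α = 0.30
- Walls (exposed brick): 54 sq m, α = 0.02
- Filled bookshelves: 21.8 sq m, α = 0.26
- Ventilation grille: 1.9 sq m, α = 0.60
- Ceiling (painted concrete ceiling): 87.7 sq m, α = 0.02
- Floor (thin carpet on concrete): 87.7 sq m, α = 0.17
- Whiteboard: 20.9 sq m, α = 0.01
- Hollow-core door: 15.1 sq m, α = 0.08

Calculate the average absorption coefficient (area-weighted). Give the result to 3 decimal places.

S = Σ Sᵢ = 19.3 + 54 + 21.8 + 1.9 + 87.7 + 87.7 + 20.9 + 15.1 = 308.4 sq m.
A = 19.3·0.30 + 54·0.02 + 21.8·0.26 + 1.9·0.60 + 87.7·0.02 + 87.7·0.17 + 20.9·0.01 + 15.1·0.08 = 31.758 sabins.
ᾱ = A/S = 0.103.

0.103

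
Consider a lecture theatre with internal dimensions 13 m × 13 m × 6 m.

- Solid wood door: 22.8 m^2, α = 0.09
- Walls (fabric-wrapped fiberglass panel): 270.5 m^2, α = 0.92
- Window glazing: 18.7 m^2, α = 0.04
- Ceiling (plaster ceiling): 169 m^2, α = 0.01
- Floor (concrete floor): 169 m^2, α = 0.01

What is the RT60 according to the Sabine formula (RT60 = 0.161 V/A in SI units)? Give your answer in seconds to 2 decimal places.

A = Σ Sᵢαᵢ = 22.8×0.09 + 270.5×0.92 + 18.7×0.04 + 169×0.01 + 169×0.01 = 255.040 sabins.
V = 13·13·6 = 1014 m³.
Sabine: RT60 = 0.161 × 1014 / 255.040 = 0.64 s.

0.64 s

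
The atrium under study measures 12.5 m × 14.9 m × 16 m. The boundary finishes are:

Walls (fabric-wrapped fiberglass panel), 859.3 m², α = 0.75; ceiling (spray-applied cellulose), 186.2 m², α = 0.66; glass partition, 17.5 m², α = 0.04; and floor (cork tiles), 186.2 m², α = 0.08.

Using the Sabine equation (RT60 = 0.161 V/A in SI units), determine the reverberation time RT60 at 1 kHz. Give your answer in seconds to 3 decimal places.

Equivalent absorption area: A = 859.3*0.75 + 186.2*0.66 + 17.5*0.04 + 186.2*0.08 = 782.963 m².
V = 12.5·14.9·16 = 2980 m³.
T = 0.161 V/A = 0.161·2980/782.963 = 0.613 s.

0.613 seconds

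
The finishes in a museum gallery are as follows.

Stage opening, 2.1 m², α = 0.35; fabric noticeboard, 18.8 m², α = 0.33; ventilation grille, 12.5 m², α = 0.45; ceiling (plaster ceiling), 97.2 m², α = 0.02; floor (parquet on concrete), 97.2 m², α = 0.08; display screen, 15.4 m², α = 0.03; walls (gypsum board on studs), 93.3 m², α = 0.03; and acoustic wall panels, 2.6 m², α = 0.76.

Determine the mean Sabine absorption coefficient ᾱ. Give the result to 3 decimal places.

0.081

S = Σ Sᵢ = 2.1 + 18.8 + 12.5 + 97.2 + 97.2 + 15.4 + 93.3 + 2.6 = 339.1 m².
Weighted sum Σ Sα = 27.521.
ᾱ = 27.521 / 339.1 = 0.081.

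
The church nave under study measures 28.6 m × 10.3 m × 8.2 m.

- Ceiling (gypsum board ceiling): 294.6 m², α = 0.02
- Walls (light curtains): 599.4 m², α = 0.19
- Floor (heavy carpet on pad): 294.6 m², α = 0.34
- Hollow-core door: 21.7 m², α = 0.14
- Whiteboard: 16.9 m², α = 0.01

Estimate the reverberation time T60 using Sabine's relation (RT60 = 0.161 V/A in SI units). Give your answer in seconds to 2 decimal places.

1.74 s

Equivalent absorption area: A = 294.6·0.02 + 599.4·0.19 + 294.6·0.34 + 21.7·0.14 + 16.9·0.01 = 223.149 m².
Room volume: 2415.556 m³.
Sabine: RT60 = 0.161 × 2415.556 / 223.149 = 1.74 s.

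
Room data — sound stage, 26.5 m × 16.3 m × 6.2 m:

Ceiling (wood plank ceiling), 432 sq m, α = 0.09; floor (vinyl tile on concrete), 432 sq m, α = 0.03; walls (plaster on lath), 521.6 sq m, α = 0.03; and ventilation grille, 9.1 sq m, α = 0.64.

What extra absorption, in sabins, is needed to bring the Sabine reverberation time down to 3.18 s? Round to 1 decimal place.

62.3 sabins

Equivalent absorption area: A₁ = 432×0.09 + 432×0.03 + 521.6×0.03 + 9.1×0.64 = 73.312 sq m.
For T = 3.18 s, need A₂ = 0.161·V/T = 0.161·2678.09/3.18 = 135.589 sabins.
Additional absorption ΔA = 135.589 − 73.312 = 62.3 sabins.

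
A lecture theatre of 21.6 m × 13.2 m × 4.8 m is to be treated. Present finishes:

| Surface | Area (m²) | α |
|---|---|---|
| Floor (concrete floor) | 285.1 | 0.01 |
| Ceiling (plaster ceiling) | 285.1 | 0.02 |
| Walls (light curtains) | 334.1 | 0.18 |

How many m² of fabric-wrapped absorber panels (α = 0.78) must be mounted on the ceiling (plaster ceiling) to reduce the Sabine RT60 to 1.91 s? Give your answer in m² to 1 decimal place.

61.4

Summing Sᵢαᵢ: 2.851 + 5.702 + 60.138 → A₁ = 68.691 sabins.
Required A₂ = 0.161·1368.576/1.91 = 115.362 sabins.
Absorption to add: 115.362 − 68.691 = 46.671 sabins.
Net gain per m²: Δα = 0.78 − 0.02 = 0.76.
Area = ΔA/Δα = 46.671/0.76 = 61.4 m².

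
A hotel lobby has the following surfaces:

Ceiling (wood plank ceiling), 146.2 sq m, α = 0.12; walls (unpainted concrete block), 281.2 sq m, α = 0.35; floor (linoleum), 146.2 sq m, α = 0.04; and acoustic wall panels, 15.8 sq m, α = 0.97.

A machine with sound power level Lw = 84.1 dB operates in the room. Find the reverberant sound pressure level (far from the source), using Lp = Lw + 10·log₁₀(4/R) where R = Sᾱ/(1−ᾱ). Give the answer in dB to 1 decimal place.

Σ(Sᵢαᵢ) = 146.2·0.12 + 281.2·0.35 + 146.2·0.04 + 15.8·0.97 = 137.138; total area S = 589.4 sq m.
ᾱ = 137.138/589.4 = 0.2327; R = Sᾱ/(1−ᾱ) = 137.138/(1−0.2327) = 178.728 sq m.
Lp = 84.1 + 10·log₁₀(4/178.728) = 84.1 + (-16.50) = 67.6 dB.

67.6 dB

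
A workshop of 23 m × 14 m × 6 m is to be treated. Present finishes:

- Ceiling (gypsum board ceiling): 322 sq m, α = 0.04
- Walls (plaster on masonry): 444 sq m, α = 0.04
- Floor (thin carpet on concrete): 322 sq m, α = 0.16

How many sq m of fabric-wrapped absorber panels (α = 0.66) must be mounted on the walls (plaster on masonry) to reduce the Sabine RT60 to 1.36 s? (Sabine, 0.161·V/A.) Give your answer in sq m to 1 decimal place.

236.4

A₁ = Σ Sᵢαᵢ = 322·0.04 + 444·0.04 + 322·0.16 = 82.160 sabins.
Required A₂ = 0.161·1932/1.36 = 228.715 sabins.
ΔA needed = 228.715 − 82.160 = 146.555 sabins.
Each sq m of panel replacing the walls (plaster on masonry) adds (0.66 − 0.04) = 0.62 sabins.
Area = ΔA/Δα = 146.555/0.62 = 236.4 sq m.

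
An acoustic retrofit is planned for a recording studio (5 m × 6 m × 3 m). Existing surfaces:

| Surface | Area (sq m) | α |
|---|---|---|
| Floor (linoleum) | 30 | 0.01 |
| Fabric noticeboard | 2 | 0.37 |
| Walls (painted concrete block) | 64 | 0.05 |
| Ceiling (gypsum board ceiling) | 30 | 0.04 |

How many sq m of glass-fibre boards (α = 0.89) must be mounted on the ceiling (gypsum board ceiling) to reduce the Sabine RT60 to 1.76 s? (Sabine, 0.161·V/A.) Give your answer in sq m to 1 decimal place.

3.3

Total absorption A₁ = 30×0.01 + 2×0.37 + 64×0.05 + 30×0.04
  = 0.300 + 0.740 + 3.200 + 1.200 = 5.440 sq m sabins.
V = 90 m³. Target absorption A₂ = 0.161 × 90 / 1.76 = 8.233 sabins.
Absorption to add: 8.233 − 5.440 = 2.793 sabins.
Each sq m of panel replacing the ceiling (gypsum board ceiling) adds (0.89 − 0.04) = 0.85 sabins.
Area = ΔA/Δα = 2.793/0.85 = 3.3 sq m.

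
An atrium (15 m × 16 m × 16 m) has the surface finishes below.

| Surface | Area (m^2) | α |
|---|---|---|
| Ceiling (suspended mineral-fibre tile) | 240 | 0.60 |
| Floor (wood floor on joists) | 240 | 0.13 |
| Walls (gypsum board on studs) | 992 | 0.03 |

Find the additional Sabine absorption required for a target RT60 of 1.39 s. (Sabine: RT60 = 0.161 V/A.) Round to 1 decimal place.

239.8 sabins

A₁ = Σ Sᵢαᵢ = 240·0.60 + 240·0.13 + 992·0.03 = 204.960 sabins.
Target A₂ = 0.161·3840/1.39 = 444.777 sabins (V = 3840 m³).
Additional absorption ΔA = 444.777 − 204.960 = 239.8 sabins.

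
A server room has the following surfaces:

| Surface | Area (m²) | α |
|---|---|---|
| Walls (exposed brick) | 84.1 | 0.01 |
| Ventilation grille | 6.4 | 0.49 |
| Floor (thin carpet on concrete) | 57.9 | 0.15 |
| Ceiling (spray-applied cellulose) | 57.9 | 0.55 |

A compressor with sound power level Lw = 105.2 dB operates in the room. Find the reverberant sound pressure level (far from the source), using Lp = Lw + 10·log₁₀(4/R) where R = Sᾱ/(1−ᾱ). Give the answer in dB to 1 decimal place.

Σ(Sᵢαᵢ) = 84.1·0.01 + 6.4·0.49 + 57.9·0.15 + 57.9·0.55 = 44.507; total area S = 206.3 m².
ᾱ = 0.2157, so room constant R = A/(1−ᾱ) = 56.747 m².
Lp = 105.2 + 10·log₁₀(4/56.747) = 105.2 + (-11.52) = 93.7 dB.

93.7 dB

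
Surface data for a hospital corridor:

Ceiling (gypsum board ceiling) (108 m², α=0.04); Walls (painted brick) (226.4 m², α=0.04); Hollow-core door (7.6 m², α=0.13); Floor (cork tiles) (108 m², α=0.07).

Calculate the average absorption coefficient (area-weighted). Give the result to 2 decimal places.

0.05

Total surface area S = 450.0 m².
Weighted sum Σ Sα = 21.924.
ᾱ = A/S = 0.05.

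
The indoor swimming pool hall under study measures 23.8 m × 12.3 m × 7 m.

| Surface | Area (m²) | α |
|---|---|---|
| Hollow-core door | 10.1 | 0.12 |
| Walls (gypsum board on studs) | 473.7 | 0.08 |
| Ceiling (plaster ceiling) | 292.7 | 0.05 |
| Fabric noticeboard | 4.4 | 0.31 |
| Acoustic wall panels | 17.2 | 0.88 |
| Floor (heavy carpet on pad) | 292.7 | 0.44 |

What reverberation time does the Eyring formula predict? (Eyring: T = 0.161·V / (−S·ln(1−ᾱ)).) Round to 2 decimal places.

S = Σ Sᵢ = 1090.8 m².
Absorption A = 10.1×0.12 + 473.7×0.08 + 292.7×0.05 + 4.4×0.31 + 17.2×0.88 + 292.7×0.44 = 199.031 sabins.
ᾱ = 199.031 / 1090.8 = 0.1825.
−S·ln(1−ᾱ) = −1090.8 × ln(1 − 0.1825) = 219.801.
V = 23.8 × 12.3 × 7 = 2049.18 m³.
RT60 = 0.161 × 2049.18 / 219.801 = 1.50 s.

1.50 sec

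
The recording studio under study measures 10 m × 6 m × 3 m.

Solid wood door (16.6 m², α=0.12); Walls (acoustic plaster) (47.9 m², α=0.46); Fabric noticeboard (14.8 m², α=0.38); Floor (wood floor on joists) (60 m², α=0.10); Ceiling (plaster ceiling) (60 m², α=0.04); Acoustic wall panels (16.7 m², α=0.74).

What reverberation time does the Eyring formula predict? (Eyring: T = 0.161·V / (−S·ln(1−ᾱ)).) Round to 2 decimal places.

Total surface area S = 16.6 + 47.9 + 14.8 + 60 + 60 + 16.7 = 216.0 m².
Absorption A = 16.6·0.12 + 47.9·0.46 + 14.8·0.38 + 60·0.10 + 60·0.04 + 16.7·0.74 = 50.408 sabins.
Mean coefficient ᾱ = A/S = 0.2334.
−S·ln(1−ᾱ) = −216.0 × ln(1 − 0.2334) = 57.411.
V = 10 × 6 × 3 = 180 m³.
RT60 = 0.161 × 180 / 57.411 = 0.50 s.

0.50 s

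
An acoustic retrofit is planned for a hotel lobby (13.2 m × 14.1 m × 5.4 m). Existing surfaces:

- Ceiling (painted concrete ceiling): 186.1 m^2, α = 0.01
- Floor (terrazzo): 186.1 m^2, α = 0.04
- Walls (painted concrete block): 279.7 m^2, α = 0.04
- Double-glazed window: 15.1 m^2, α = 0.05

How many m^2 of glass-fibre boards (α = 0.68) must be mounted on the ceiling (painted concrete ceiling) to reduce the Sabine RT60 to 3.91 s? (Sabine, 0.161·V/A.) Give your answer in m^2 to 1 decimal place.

30.1

Total absorption A₁ = 186.1×0.01 + 186.1×0.04 + 279.7×0.04 + 15.1×0.05
  = 1.861 + 7.444 + 11.188 + 0.755 = 21.248 m^2 sabins.
V = 1005.048 m³. Target absorption A₂ = 0.161 × 1005.048 / 3.91 = 41.384 sabins.
Absorption to add: 41.384 − 21.248 = 20.136 sabins.
Each m^2 of panel replacing the ceiling (painted concrete ceiling) adds (0.68 − 0.01) = 0.67 sabins.
Panel area = 20.136 / 0.67 = 30.1 m^2.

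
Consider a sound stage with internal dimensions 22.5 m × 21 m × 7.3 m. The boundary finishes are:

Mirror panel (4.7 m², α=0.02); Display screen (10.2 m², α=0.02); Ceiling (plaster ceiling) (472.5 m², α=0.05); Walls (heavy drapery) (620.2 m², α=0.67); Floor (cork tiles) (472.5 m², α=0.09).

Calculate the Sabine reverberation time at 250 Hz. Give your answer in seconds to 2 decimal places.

Total absorption A = 4.7·0.02 + 10.2·0.02 + 472.5·0.05 + 620.2·0.67 + 472.5·0.09
  = 0.094 + 0.204 + 23.625 + 415.534 + 42.525 = 481.982 m² sabins.
Volume V = 22.5 × 21 × 7.3 = 3449.25 m³.
Sabine: RT60 = 0.161 × 3449.25 / 481.982 = 1.15 s.

1.15 s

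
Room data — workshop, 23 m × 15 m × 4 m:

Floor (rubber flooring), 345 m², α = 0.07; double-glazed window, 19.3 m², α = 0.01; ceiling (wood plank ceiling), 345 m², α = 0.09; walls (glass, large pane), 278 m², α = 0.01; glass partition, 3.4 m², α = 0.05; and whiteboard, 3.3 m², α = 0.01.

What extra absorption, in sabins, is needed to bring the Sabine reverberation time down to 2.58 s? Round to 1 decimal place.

Summing Sᵢαᵢ: 24.150 + 0.193 + 31.050 + 2.780 + 0.170 + 0.033 → A₁ = 58.376 sabins.
Target A₂ = 0.161·1380/2.58 = 86.116 sabins (V = 1380 m³).
Shortfall: 86.116 − 58.376 = 27.7 sabins.

27.7 sabins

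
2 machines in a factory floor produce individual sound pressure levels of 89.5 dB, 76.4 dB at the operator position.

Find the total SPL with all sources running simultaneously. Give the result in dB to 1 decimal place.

89.7 dB

Converting to relative power and adding: 10^(89.5/10) + 10^(76.4/10) = 9.349e+08.
Back to dB: 10·log₁₀ Σ = 89.7 dB.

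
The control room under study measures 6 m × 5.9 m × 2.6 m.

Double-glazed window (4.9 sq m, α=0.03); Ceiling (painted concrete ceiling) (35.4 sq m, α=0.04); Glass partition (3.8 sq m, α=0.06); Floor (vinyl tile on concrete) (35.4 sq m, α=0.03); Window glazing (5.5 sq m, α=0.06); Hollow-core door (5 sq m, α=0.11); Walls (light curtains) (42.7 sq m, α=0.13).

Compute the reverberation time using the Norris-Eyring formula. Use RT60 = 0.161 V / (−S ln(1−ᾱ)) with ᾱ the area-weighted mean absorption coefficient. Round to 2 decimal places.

S = Σ Sᵢ = 132.7 sq m.
Σ(Sᵢαᵢ) = 4.9×0.03 + 35.4×0.04 + 3.8×0.06 + 35.4×0.03 + 5.5×0.06 + 5×0.11 + 42.7×0.13 = 9.284.
Mean coefficient ᾱ = A/S = 0.0700.
Eyring denominator: −S ln(1−ᾱ) = 9.630.
V = 6 × 5.9 × 2.6 = 92.04 m³.
RT60 = 0.161 × 92.04 / 9.630 = 1.54 s.

1.54 sec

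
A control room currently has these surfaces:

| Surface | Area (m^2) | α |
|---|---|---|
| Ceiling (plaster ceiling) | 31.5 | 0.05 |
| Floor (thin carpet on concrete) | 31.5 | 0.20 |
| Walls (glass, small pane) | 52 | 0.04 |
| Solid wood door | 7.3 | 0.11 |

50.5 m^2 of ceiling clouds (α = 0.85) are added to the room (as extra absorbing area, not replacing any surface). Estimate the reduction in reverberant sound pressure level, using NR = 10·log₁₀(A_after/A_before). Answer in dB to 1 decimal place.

7.0 dB

Summing Sᵢαᵢ: 1.575 + 6.300 + 2.080 + 0.803 → A_before = 10.758 sabins.
Treatment contributes 50.5·0.85 = 42.925 sabins.
A_after = 10.758 + 42.925 = 53.683 sabins.
Reduction = 10 log₁₀(A_after/A_before) = 10 log₁₀(4.9901) = 7.0 dB.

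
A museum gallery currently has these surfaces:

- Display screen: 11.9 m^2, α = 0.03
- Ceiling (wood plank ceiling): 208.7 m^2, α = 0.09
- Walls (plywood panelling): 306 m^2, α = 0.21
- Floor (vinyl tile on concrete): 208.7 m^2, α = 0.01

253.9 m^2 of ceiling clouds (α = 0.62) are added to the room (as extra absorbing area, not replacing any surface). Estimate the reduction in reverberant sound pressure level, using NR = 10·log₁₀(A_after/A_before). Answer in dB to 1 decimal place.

Total absorption A_before = 11.9*0.03 + 208.7*0.09 + 306*0.21 + 208.7*0.01
  = 0.357 + 18.783 + 64.260 + 2.087 = 85.487 m^2 sabins.
Treatment contributes 253.9·0.62 = 157.418 sabins.
New total A_after = 242.905 sabins.
NR = 10·log₁₀(242.905/85.487) = 4.5 dB.

4.5 dB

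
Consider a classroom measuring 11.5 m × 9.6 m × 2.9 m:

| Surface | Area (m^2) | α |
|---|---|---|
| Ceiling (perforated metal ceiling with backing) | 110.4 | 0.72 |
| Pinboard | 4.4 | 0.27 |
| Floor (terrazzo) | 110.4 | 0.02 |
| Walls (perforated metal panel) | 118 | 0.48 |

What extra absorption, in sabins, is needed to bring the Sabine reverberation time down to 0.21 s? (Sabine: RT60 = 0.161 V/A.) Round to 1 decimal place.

Total absorption A₁ = 110.4*0.72 + 4.4*0.27 + 110.4*0.02 + 118*0.48
  = 79.488 + 1.188 + 2.208 + 56.640 = 139.524 m^2 sabins.
V = 320.16 m³. Required absorption A₂ = 0.161 × 320.16 / 0.21 = 245.456 sabins.
Shortfall: 245.456 − 139.524 = 105.9 sabins.

105.9 sabins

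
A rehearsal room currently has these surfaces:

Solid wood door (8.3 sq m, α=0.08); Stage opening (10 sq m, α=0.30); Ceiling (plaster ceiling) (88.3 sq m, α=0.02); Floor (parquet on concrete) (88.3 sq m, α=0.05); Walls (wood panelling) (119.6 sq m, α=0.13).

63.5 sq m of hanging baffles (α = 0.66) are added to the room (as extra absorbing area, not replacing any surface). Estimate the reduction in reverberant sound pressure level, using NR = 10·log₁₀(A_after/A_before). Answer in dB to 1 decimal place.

4.2 dB

Summing Sᵢαᵢ: 0.664 + 3.000 + 1.766 + 4.415 + 15.548 → A_before = 25.393 sabins.
Treatment contributes 63.5·0.66 = 41.910 sabins.
A_after = 25.393 + 41.910 = 67.303 sabins.
Reduction = 10 log₁₀(A_after/A_before) = 10 log₁₀(2.6505) = 4.2 dB.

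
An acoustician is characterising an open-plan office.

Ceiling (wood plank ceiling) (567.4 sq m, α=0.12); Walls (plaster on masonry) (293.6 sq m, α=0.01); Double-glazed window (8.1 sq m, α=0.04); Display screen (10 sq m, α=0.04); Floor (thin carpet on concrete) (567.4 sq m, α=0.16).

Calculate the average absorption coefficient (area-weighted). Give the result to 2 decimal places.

0.11

S = Σ Sᵢ = 567.4 + 293.6 + 8.1 + 10 + 567.4 = 1446.5 sq m.
Σ(Sᵢαᵢ) = 567.4*0.12 + 293.6*0.01 + 8.1*0.04 + 10*0.04 + 567.4*0.16 = 162.532.
ᾱ = 162.532 / 1446.5 = 0.11.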